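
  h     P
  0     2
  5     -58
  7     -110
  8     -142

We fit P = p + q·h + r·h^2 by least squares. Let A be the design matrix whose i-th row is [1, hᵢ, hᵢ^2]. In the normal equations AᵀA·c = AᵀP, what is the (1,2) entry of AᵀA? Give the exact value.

Row 1 ↔ basis 1, column 2 ↔ basis h, so (AᵀA)_{1,2} = Σᵢ h = (1)·(0) + (1)·(5) + (1)·(7) + (1)·(8) = 20.

20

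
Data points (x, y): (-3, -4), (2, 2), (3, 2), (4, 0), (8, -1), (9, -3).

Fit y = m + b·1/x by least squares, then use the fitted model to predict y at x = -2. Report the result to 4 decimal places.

Normal-equation sums: Σ1 = 6, Σ1/x = 71/72, Σ1/x·1/x = 2917/5184.
And Σy = -4, Σ1/x·y = 61/24.
Normal equations: [[6, 71/72]; [71/72, 2917/5184]]·[m, b]ᵀ = [-4, 61/24]ᵀ.
Δ = 6·(2917/5184) − (71/72)² = 12461/5184.
m = ((-4)·(2917/5184) − (71/72)·(61/24))/(12461/5184) = -24661/12461; b = (6·(61/24) − (71/72)·(-4))/(12461/5184) = 99504/12461.
At x = -2: ŷ = (-24661/12461)·(1) + (99504/12461)·(-1/2) = -74413/12461.

ŷ = -5.9717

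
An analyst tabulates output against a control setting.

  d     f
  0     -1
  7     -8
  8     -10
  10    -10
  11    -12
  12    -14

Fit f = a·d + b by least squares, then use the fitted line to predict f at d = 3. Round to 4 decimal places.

f̂ = -4.0603

From the data, Σd·d = 478, Σd = 48, Σ1 = 6.
And Σd·f = -536, Σf = -55.
Normal equations: [[478, 48]; [48, 6]]·[a, b]ᵀ = [-536, -55]ᵀ.
det = 478·6 − 48² = 564.
a = ((-536)·6 − 48·(-55))/564 = -48/47; b = (478·(-55) − 48·(-536))/564 = -281/282.
At d = 3: f̂ = (-48/47)·(3) + (-281/282)·(1) = -1145/282.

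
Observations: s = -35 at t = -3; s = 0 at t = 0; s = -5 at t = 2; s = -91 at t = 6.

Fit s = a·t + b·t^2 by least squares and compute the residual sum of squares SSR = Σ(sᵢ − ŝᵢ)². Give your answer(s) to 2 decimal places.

SSR = 1.96

Normal-equation sums: Σt·t = 49, Σt·t^2 = 197, Σt^2·t^2 = 1393.
Right-hand side: Σt·s = -451, Σt^2·s = -3611.
Δ = 49·1393 − 197² = 29448.
a = ((-451)·1393 − 197·(-3611))/29448 = 2309/818; b = (49·(-3611) − 197·(-451))/29448 = -2447/818.
Residuals: 160/409, 0, 540/409, -100/409; SSR = 800/409.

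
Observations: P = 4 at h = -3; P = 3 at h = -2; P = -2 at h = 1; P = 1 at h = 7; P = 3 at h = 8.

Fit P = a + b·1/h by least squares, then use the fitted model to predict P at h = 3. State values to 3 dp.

With design matrix M, MᵀM = [[5, 73/168]; [73/168, 39433/28224]] and MᵀP = [9, -725/168]ᵀ.
Determinant 5·(39433/28224) − (73/168)² = 47959/7056.
a = (9·(39433/28224) − (73/168)·(-725/168))/(47959/7056) = 203911/95918; b = (5·(-725/168) − (73/168)·9)/(47959/7056) = -179844/47959.
At h = 3: P̂ = (203911/95918)·(1) + (-179844/47959)·(1/3) = 84015/95918.

P̂ = 0.876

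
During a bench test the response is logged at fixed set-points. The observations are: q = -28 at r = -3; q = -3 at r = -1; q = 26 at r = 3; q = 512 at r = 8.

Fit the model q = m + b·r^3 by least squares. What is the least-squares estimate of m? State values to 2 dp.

m = -1.33

Forming MᵀM = [[4, 511]; [511, 263603]] and Mᵀq = [507, 263605]ᵀ gives MᵀM·[m, b]ᵀ = Mᵀq.
Δ = 4·263603 − 511² = 793291.
m = (507·263603 − 511·263605)/793291 = -14458/10867; b = (4·263605 − 511·507)/793291 = 795343/793291.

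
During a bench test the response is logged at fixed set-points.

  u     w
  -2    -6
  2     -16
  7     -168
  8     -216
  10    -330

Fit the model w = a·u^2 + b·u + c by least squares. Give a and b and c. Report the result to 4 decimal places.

The normal equations are: 16529·a + 1855·b + 221·c = -55144;  1855·a + 221·b + 25·c = -6224;  221·a + 25·b + 5·c = -736.
Inverting the 3×3 Gram matrix, [a, b, c]ᵀ = [-36504/12019, -33316/12019, 10860/12019]ᵀ.

a = -3.0372, b = -2.7719, c = 0.9036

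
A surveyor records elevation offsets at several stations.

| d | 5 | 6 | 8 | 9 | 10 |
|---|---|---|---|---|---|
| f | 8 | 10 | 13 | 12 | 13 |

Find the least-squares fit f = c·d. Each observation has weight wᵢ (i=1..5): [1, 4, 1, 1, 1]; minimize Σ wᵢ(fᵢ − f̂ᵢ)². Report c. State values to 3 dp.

c = 1.502

Normal-equation sums: Σwᵢ·d·d = 414.
And Σwᵢ·d·f = 622.
So XᵀWX·[c]ᵀ = XᵀWf: [[414]]·[c]ᵀ = [622]ᵀ.
Hence c = 622 / 414 ≈ 1.50242.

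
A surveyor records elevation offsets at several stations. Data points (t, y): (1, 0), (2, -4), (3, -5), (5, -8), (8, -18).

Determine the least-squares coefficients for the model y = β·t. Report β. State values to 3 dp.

β = -2.010

Compute the Gram sums: Σt·t = 103.
And Σt·y = -207.
AᵀA·[β]ᵀ = Aᵀy becomes [[103]]·[β]ᵀ = [-207]ᵀ.
β = (-207)/103 = -2.00971.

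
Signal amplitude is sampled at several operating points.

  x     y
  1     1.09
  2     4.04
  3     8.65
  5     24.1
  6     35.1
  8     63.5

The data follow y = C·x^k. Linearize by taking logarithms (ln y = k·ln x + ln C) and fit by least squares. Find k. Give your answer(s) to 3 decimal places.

Let Y = ln y. Fitting Y = k·ln x + ln C by least squares:
Σln x = 7.2724, Σ(ln x)² = 11.8122, Σln y = 14.5314, Σln x·ln y = 23.4670.
Equations: 11.8122·k + 7.2724·ln C = 23.4670;  7.2724·k + 6·ln C = 14.5314.
Slope k = (n·Σln x·ln y − Σln x·Σln y)/(n·Σ(ln x)² − (Σln x)²) = (6·23.4670 − 7.2724·14.5314)/17.9853 = 1.95291; ln C = (Σln y − k·Σln x)/n = 0.05485.

k = 1.953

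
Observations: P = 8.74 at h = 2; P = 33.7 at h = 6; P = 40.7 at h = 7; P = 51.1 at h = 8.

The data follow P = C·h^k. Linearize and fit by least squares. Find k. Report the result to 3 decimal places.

Taking logs, ln P = k·ln h + ln C, so regress ln P on ln h.
Σln h = 6.5103, Σ(ln h)² = 11.8015, Σln P = 13.3254, Σln h·ln P = 23.1973.
Equations: 11.8015·k + 6.5103·ln C = 23.1973;  6.5103·k + 4·ln C = 13.3254.
Slope k = (n·Σln h·ln P − Σln h·Σln P)/(n·Σ(ln h)² − (Σln h)²) = (4·23.1973 − 6.5103·13.3254)/4.8225 = 1.25185; ln C = (Σln P − k·Σln h)/n = 1.29389.

k = 1.252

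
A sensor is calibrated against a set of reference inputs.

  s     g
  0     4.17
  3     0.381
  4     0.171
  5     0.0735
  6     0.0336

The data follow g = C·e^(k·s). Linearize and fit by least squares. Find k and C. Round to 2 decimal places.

Taking logs, ln g = k·s + ln C, so regress ln g on s.
Over the data: Σs = 18.0000, Σ(s)² = 86.0000, Σln g = -7.3068, Σs·ln g = -43.3710.
Normal system: [[86.0000, 18.0000]; [18.0000, 5]]·[k, ln C]ᵀ = [-43.3710, -7.3068]ᵀ.
Δ = 86.0000·5 − (18.0000)² = 106.0000; k = (-43.3710·5 − 18.0000·-7.3068)/106.0000 = -0.80502, ln C = (86.0000·-7.3068 − 18.0000·-43.3710)/106.0000 = 1.43670, so C = exp(1.43670) = 4.20678.

k = -0.81, C = 4.21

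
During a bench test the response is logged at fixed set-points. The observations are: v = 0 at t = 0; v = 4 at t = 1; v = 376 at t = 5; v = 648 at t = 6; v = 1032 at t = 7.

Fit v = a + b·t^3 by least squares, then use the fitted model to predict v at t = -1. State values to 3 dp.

The normal system MᵀM·[a, b]ᵀ = Mᵀv is [[5, 685]; [685, 179931]]·[a, b]ᵀ = [2060, 540948]ᵀ.
Determinant 5·179931 − 685² = 430430.
a = (2060·179931 − 685·540948)/430430 = 10848/43043; b = (5·540948 − 685·2060)/430430 = 129364/43043.
At t = -1: v̂ = (10848/43043)·(1) + (129364/43043)·(-1) = -118516/43043.

v̂ = -2.753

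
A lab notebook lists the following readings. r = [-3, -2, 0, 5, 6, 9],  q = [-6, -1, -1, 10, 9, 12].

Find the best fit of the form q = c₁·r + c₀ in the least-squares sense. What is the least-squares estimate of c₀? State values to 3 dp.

With design matrix X, XᵀX = [[155, 15]; [15, 6]] and Xᵀq = [232, 23]ᵀ.
Δ = 155·6 − 15² = 705.
c₁ = (232·6 − 15·23)/705 = 349/235; c₀ = (155·23 − 15·232)/705 = 17/141.

c₀ = 0.121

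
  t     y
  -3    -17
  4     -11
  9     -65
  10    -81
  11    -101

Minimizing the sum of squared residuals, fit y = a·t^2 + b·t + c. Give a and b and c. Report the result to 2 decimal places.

From the data, Σt^2·t^2 = 31539, Σt^2·t = 3097, Σt^2 = 327, Σt·t = 327, Σt = 31, Σ1 = 5.
For Xᵀy: Σt^2·y = -25915, Σt·y = -2499, Σy = -275.
Inverting the 3×3 Gram matrix, [a, b, c]ᵀ = [-274627/280759, 525359/280759, -738365/280759]ᵀ.

a = -0.98, b = 1.87, c = -2.63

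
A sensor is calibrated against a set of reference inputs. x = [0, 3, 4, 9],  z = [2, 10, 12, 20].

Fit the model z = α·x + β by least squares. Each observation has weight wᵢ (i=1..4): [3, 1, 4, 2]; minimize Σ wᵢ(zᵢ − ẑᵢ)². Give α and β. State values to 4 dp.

The normal equations are: 235·α + 37·β = 582;  37·α + 10·β = 104.
Δ = 235·10 − 37² = 981.
α = (582·10 − 37·104)/981 = 1972/981; β = (235·104 − 37·582)/981 = 2906/981.

α = 2.0102, β = 2.9623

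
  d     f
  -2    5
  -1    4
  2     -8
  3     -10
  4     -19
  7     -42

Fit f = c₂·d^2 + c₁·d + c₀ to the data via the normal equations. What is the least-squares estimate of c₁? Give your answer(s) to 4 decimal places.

c₁ = -2.9748

Entries of XᵀX: Σd^2·d^2 = 2771, Σd^2·d = 433, Σd^2 = 83, Σd·d = 83, Σd = 13, Σ1 = 6.
For Xᵀf: Σd^2·f = -2460, Σd·f = -430, Σf = -70.
XᵀX·[c₂, c₁, c₀]ᵀ = Xᵀf becomes [[2771, 433, 83]; [433, 83, 13]; [83, 13, 6]]·[c₂, c₁, c₀]ᵀ = [-2460, -430, -70]ᵀ.
Inverting the 3×3 Gram matrix, [c₂, c₁, c₀]ᵀ = [-4855/10668, -31735/10668, 955/889]ᵀ.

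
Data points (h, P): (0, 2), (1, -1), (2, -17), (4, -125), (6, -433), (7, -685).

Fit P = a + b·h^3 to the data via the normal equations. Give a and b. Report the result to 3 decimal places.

a = 1.055, b = -2.002

Forming XᵀX = [[6, 632]; [632, 168466]] and XᵀP = [-1259, -336620]ᵀ gives XᵀX·[a, b]ᵀ = XᵀP.
Δ = 6·168466 − 632² = 611372.
a = ((-1259)·168466 − 632·(-336620))/611372 = 322573/305686; b = (6·(-336620) − 632·(-1259))/611372 = -306008/152843.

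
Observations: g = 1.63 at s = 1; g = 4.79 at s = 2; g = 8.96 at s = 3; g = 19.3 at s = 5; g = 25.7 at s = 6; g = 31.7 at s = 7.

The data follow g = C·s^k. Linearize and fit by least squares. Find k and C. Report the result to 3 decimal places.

k = 1.528, C = 1.648

With ln gᵢ as the transformed response and ln sᵢ as the regressor:
AᵀA = [[11.2747, 7.1389]; [7.1389, 6]], rhs = [20.8016, 13.9108]ᵀ  (here Σln s = 7.1389, Σ(ln s)² = 11.2747, Σln g = 13.9108, Σln s·ln g = 20.8016).
Δ = 11.2747·6 − (7.1389)² = 16.6845; k = (20.8016·6 − 7.1389·13.9108)/16.6845 = 1.52848, ln C = (11.2747·13.9108 − 7.1389·20.8016)/16.6845 = 0.49986, so C = exp(0.49986) = 1.64849.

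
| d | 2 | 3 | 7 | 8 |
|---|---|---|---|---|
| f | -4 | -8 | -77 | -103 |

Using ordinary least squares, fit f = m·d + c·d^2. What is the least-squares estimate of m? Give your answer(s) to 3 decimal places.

Entries of AᵀA: Σd·d = 126, Σd·d^2 = 890, Σd^2·d^2 = 6594.
And Σd·f = -1395, Σd^2·f = -10453.
AᵀA·[m, c]ᵀ = Aᵀf becomes [[126, 890]; [890, 6594]]·[m, c]ᵀ = [-1395, -10453]ᵀ.
Eliminating c: 6594·(row 1) − 890·(row 2) gives 38744·m = 6594·(-1395) − 890·(-10453) = 104540, so m = 26135/9686.
Then c = ((-10453) − 890·(26135/9686))/6594 = -9441/4843.

m = 2.698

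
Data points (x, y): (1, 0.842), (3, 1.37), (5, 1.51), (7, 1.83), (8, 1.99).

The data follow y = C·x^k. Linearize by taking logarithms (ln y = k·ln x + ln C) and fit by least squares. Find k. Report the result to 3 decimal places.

Let Y = ln y. Fitting Y = k·ln x + ln C by least squares:
AᵀA = [[11.9079, 6.7334]; [6.7334, 5]], rhs = [3.6160, 1.8474]ᵀ  (here Σln x = 6.7334, Σ(ln x)² = 11.9079, Σln y = 1.8474, Σln x·ln y = 3.6160).
Solving (det = 14.2007): k = 0.39722, ln C = -0.16544.

k = 0.397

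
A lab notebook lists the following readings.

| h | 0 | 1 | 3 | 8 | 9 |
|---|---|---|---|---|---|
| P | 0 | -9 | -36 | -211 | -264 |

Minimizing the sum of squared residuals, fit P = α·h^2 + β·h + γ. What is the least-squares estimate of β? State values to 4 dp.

β = -3.1644

Setting ∂/∂α … = 0 gives: 10739·α + 1269·β + 155·γ = -35221;  1269·α + 155·β + 21·γ = -4181;  155·α + 21·β + 5·γ = -520.
(Σh^2·h^2 = 10739, Σh^2·h = 1269, Σh^2 = 155, Σh·h = 155, Σh = 21, Σ1 = 5, Σh^2·P = -35221, Σh·P = -4181, ΣP = -520.)
Row-reducing yields α = -17417/6028, β = -19075/6028, γ = -3435/3014.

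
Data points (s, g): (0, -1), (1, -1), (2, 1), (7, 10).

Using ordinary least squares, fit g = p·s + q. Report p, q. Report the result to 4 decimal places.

Setting ∂/∂p … = 0 gives: 54·p + 10·q = 71;  10·p + 4·q = 9.
Eliminating q: 4·(row 1) − 10·(row 2) gives 116·p = 4·71 − 10·9 = 194, so p = 97/58.
Then q = (9 − 10·(97/58))/4 = -56/29.

p = 1.6724, q = -1.9310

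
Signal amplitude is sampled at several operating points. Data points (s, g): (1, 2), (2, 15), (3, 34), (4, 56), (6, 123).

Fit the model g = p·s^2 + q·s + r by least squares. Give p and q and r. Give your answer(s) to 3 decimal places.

p = 2.910, q = 3.717, r = -4.309

Forming XᵀX = [[1650, 316, 66]; [316, 66, 16]; [66, 16, 5]] and Xᵀg = [5692, 1096, 230]ᵀ gives XᵀX·[p, q, r]ᵀ = Xᵀg.
Inverting the 3×3 Gram matrix, [p, q, r]ᵀ = [1976/679, 2524/679, -418/97]ᵀ.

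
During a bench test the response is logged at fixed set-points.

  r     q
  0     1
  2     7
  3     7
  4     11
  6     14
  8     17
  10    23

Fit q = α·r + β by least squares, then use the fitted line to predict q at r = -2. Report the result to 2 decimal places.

The normal equations are: 229·α + 33·β = 529;  33·α + 7·β = 80.
Determinant 229·7 − 33² = 514.
α = (529·7 − 33·80)/514 = 1063/514; β = (229·80 − 33·529)/514 = 863/514.
At r = -2: q̂ = (1063/514)·(-2) + (863/514)·(1) = -1263/514.

q̂ = -2.46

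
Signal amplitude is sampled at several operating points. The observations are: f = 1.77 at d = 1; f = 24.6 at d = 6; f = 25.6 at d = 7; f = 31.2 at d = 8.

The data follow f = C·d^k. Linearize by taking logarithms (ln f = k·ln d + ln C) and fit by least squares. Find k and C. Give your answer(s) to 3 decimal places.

k = 1.396, C = 1.792

Let Y = ln f. Fitting Y = k·ln d + ln C by least squares:
Sums: Σln d = 5.8171, Σ(ln d)² = 11.3210, Σln f = 10.4567, Σln d·ln f = 19.2025.
Normal system: [[11.3210, 5.8171]; [5.8171, 4]]·[k, ln C]ᵀ = [19.2025, 10.4567]ᵀ.
Solving (det = 11.4454): k = 1.39637, ln C = 0.58348, so C = exp(0.58348) = 1.79226.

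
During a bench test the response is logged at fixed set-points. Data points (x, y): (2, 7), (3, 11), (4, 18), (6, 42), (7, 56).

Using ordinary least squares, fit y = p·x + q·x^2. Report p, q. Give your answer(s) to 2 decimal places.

From the data, Σx·x = 114, Σx·x^2 = 658, Σx^2·x^2 = 4050.
Moment sums: Σx·y = 763, Σx^2·y = 4671.
Normal equations: [[114, 658]; [658, 4050]]·[p, q]ᵀ = [763, 4671]ᵀ.
Determinant 114·4050 − 658² = 28736.
p = (763·4050 − 658·4671)/28736 = 2079/3592; q = (114·4671 − 658·763)/28736 = 3805/3592.

p = 0.58, q = 1.06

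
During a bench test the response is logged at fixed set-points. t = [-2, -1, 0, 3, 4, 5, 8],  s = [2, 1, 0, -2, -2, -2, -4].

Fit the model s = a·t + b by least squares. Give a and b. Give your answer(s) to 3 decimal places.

Forming MᵀM = [[119, 17]; [17, 7]] and Mᵀs = [-61, -7]ᵀ gives MᵀM·[a, b]ᵀ = Mᵀs.
Determinant 119·7 − 17² = 544.
a = ((-61)·7 − 17·(-7))/544 = -77/136; b = (119·(-7) − 17·(-61))/544 = 3/8.

a = -0.566, b = 0.375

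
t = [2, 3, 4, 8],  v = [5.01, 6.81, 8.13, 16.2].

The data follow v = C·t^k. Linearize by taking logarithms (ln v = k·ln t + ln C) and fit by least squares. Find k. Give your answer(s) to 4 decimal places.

Taking logs, ln v = k·ln t + ln C, so regress ln v on ln t.
Sums: Σln t = 5.2575, Σ(ln t)² = 7.9333, Σln v = 8.4104, Σln t·ln v = 11.9209.
Normal system: [[7.9333, 5.2575]; [5.2575, 4]]·[k, ln C]ᵀ = [11.9209, 8.4104]ᵀ.
Δ = 7.9333·4 − (5.2575)² = 4.0919; k = (11.9209·4 − 5.2575·8.4104)/4.0919 = 0.84699, ln C = (7.9333·8.4104 − 5.2575·11.9209)/4.0919 = 0.98934.

k = 0.8470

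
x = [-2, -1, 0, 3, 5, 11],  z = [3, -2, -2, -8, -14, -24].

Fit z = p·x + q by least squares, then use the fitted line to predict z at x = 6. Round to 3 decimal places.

ẑ = -14.557

MᵀM·[p, q]ᵀ = Mᵀz reads: 160·p + 16·q = -362;  16·p + 6·q = -47.
Δ = 160·6 − 16² = 704.
p = ((-362)·6 − 16·(-47))/704 = -355/176; q = (160·(-47) − 16·(-362))/704 = -27/11.
At x = 6: ẑ = (-355/176)·(6) + (-27/11)·(1) = -1281/88.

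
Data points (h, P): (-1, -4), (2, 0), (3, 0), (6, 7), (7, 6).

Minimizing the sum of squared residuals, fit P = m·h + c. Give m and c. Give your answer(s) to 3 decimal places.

m = 1.393, c = -2.937

Sums needed: Σh·h = 99, Σh = 17, Σ1 = 5.
Moment sums: Σh·P = 88, ΣP = 9.
Normal equations: [[99, 17]; [17, 5]]·[m, c]ᵀ = [88, 9]ᵀ.
det = 99·5 − 17² = 206.
m = (88·5 − 17·9)/206 = 287/206; c = (99·9 − 17·88)/206 = -605/206.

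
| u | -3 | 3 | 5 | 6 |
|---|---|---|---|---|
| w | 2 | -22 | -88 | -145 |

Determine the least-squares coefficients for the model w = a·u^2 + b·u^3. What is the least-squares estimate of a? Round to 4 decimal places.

a = -1.1497

XᵀX·[a, b]ᵀ = Xᵀw reads: 2083·a + 10901·b = -7600;  10901·a + 63739·b = -42968.
(Σu^2·u^2 = 2083, Σu^2·u^3 = 10901, Σu^3·u^3 = 63739, Σu^2·w = -7600, Σu^3·w = -42968.)
det = 2083·63739 − 10901² = 13936536.
a = ((-7600)·63739 − 10901·(-42968))/13936536 = -74177/64521; b = (2083·(-42968) − 10901·(-7600))/13936536 = -30809/64521.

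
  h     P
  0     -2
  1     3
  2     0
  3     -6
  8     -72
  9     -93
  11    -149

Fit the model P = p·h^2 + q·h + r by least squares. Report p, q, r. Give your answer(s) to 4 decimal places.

Normal-equation sums: Σh^2·h^2 = 25396, Σh^2·h = 2608, Σh^2 = 280, Σh·h = 280, Σh = 34, Σ1 = 7.
And Σh^2·P = -30221, Σh·P = -3067, ΣP = -319.
AᵀA·[p, q, r]ᵀ = AᵀP becomes [[25396, 2608, 280]; [2608, 280, 34]; [280, 34, 7]]·[p, q, r]ᵀ = [-30221, -3067, -319]ᵀ.
Solving the 3×3 system (Gaussian elimination) gives p = -65095/42588, q = 1589/468, r = -19667/21294.

p = -1.5285, q = 3.3953, r = -0.9236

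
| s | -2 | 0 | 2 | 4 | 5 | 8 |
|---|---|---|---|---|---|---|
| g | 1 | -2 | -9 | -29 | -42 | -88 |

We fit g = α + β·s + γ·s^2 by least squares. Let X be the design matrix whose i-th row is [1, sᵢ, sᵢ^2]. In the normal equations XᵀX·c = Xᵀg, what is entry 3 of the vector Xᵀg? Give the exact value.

-7178

Entry 3 ↔ basis s^2, so (Xᵀg)_{3} = Σᵢ (s^2)·gᵢ = (4)·(1) + (0)·(-2) + (4)·(-9) + (16)·(-29) + (25)·(-42) + (64)·(-88) = -7178.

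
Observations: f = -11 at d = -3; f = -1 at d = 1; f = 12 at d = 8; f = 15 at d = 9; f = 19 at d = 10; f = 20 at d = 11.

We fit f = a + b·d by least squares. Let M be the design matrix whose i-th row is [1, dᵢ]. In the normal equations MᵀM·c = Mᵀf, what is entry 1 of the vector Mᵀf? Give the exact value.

54

Entry 1 ↔ basis 1, so (Mᵀf)_{1} = Σᵢ fᵢ = (1)·(-11) + (1)·(-1) + (1)·(12) + (1)·(15) + (1)·(19) + (1)·(20) = 54.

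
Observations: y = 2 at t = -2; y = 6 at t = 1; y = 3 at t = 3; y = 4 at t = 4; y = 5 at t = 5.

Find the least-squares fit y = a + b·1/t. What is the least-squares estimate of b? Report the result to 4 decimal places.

b = 2.5274

From the data, Σ1 = 5, Σ1/t = 77/60, Σ1/t·1/t = 5269/3600.
Right-hand side: Σy = 20, Σ1/t·y = 8.
Normal equations: [[5, 77/60]; [77/60, 5269/3600]]·[a, b]ᵀ = [20, 8]ᵀ.
Δ = 5·(5269/3600) − (77/60)² = 1276/225.
a = (20·(5269/3600) − (77/60)·8)/(1276/225) = 1555/464; b = (5·8 − (77/60)·20)/(1276/225) = 3225/1276.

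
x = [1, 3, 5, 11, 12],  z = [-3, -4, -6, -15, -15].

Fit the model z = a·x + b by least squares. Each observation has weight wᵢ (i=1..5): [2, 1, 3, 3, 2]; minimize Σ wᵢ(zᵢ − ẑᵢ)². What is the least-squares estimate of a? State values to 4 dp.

Normal-equation sums: Σwᵢ·x·x = 737, Σwᵢ·x = 77, Σwᵢ·1 = 11.
Right-hand side: Σwᵢ·x·z = -963, Σwᵢ·z = -103.
So MᵀWM·[a, b]ᵀ = MᵀWz: [[737, 77]; [77, 11]]·[a, b]ᵀ = [-963, -103]ᵀ.
Eliminating b: 11·(row 1) − 77·(row 2) gives 2178·a = 11·(-963) − 77·(-103) = -2662, so a = -11/9.
Then b = ((-103) − 77·(-11/9))/11 = -80/99.

a = -1.2222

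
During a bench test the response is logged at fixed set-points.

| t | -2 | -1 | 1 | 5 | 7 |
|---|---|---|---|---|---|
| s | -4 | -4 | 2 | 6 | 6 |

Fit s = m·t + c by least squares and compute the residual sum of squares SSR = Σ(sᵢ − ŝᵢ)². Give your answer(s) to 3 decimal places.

MᵀM·[m, c]ᵀ = Mᵀs reads: 80·m + 10·c = 86;  10·m + 5·c = 6.
det = 80·5 − 10² = 300.
m = (86·5 − 10·6)/300 = 37/30; c = (80·6 − 10·86)/300 = -19/15.
Residuals: -4/15, -3/2, 61/30, 11/10, -41/30; SSR = 143/15.

SSR = 9.533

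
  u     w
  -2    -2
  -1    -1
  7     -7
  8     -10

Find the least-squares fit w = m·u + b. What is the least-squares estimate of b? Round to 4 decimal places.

b = -2.6585

From the data, Σu·u = 118, Σu = 12, Σ1 = 4.
Right-hand side: Σu·w = -124, Σw = -20.
MᵀM·[m, b]ᵀ = Mᵀw becomes [[118, 12]; [12, 4]]·[m, b]ᵀ = [-124, -20]ᵀ.
det = 118·4 − 12² = 328.
m = ((-124)·4 − 12·(-20))/328 = -32/41; b = (118·(-20) − 12·(-124))/328 = -109/41.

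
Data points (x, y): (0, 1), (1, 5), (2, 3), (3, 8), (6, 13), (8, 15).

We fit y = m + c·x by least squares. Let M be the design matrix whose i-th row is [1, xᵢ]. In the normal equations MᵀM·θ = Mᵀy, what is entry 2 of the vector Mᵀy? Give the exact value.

Entry 2 ↔ basis x, so (Mᵀy)_{2} = Σᵢ (x)·yᵢ = (0)·(1) + (1)·(5) + (2)·(3) + (3)·(8) + (6)·(13) + (8)·(15) = 233.

233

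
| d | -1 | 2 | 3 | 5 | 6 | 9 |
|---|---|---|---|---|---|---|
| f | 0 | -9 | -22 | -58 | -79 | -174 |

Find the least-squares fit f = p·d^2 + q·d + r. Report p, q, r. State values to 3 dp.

Normal-equation sums: Σd^2·d^2 = 8580, Σd^2·d = 1104, Σd^2 = 156, Σd·d = 156, Σd = 24, Σ1 = 6.
Right-hand side: Σd^2·f = -18622, Σd·f = -2414, Σf = -342.
Inverting the 3×3 Gram matrix, [p, q, r]ᵀ = [-227/114, -857/570, 224/285]ᵀ.

p = -1.991, q = -1.504, r = 0.786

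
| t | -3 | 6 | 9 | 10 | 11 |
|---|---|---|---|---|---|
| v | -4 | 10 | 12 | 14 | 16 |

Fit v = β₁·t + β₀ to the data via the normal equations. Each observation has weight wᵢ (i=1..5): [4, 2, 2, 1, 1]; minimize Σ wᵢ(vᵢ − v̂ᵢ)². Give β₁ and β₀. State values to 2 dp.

β₁ = 1.40, β₀ = 0.35

Forming AᵀWA = [[491, 39]; [39, 10]] and AᵀWv = [700, 58]ᵀ gives AᵀWA·[β₁, β₀]ᵀ = AᵀWv.
Eliminating β₀: 10·(row 1) − 39·(row 2) gives 3389·β₁ = 10·700 − 39·58 = 4738, so β₁ = 4738/3389.
Then β₀ = (58 − 39·(4738/3389))/10 = 1178/3389.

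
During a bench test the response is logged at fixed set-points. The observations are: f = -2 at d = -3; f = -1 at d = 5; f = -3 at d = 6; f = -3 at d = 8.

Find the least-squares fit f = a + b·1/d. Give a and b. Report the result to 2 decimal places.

a = -2.24, b = -0.28

The normal equations are: 4·a + (19/120)·b = -9;  (19/120)·a + (2801/14400)·b = -49/120.
Determinant 4·(2801/14400) − (19/120)² = 10843/14400.
a = ((-9)·(2801/14400) − (19/120)·(-49/120))/(10843/14400) = -24278/10843; b = (4·(-49/120) − (19/120)·(-9))/(10843/14400) = -3000/10843.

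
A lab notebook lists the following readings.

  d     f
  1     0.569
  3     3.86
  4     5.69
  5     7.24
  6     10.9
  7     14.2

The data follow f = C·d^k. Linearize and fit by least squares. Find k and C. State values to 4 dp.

k = 1.6293, C = 0.5853

Let Y = ln f. Fitting Y = k·ln d + ln C by least squares:
Sums: Σln d = 7.8320, Σ(ln d)² = 12.7160, Σln f = 9.5471, Σln d·ln f = 16.5234.
Normal system: [[12.7160, 7.8320]; [7.8320, 6]]·[k, ln C]ᵀ = [16.5234, 9.5471]ᵀ.
Slope k = (n·Σln d·ln f − Σln d·Σln f)/(n·Σ(ln d)² − (Σln d)²) = (6·16.5234 − 7.8320·9.5471)/14.9557 = 1.62928; ln C = (Σln f − k·Σln d)/n = -0.53556, so C = exp(-0.53556) = 0.58534.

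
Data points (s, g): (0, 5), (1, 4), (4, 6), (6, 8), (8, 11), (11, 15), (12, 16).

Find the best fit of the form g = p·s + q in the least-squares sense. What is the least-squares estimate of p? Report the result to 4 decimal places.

With design matrix M, MᵀM = [[382, 42]; [42, 7]] and Mᵀg = [521, 65]ᵀ.
Determinant 382·7 − 42² = 910.
p = (521·7 − 42·65)/910 = 131/130; q = (382·65 − 42·521)/910 = 1474/455.

p = 1.0077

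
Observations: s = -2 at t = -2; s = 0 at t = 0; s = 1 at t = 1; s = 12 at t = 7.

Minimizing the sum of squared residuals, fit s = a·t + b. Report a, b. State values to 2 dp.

Setting ∂/∂a … = 0 gives: 54·a + 6·b = 89;  6·a + 4·b = 11.
(Σt·t = 54, Σt = 6, Σ1 = 4, Σt·s = 89, Σs = 11.)
Δ = 54·4 − 6² = 180.
a = (89·4 − 6·11)/180 = 29/18; b = (54·11 − 6·89)/180 = 1/3.

a = 1.61, b = 0.33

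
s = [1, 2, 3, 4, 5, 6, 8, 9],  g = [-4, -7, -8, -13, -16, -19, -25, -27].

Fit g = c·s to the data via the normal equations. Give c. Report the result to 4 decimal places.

c = -3.0975

The normal system XᵀX·[c]ᵀ = Xᵀg is [[236]]·[c]ᵀ = [-731]ᵀ.
Hence c = -731 / 236 ≈ -3.09746.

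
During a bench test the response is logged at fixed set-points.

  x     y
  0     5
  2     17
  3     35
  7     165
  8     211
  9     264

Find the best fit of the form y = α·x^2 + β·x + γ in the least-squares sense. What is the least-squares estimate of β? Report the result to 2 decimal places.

β = 0.98

From the data, Σx^2·x^2 = 13155, Σx^2·x = 1619, Σx^2 = 207, Σx·x = 207, Σx = 29, Σ1 = 6.
Right-hand side: Σx^2·y = 43356, Σx·y = 5358, Σy = 697.
Solving the 3×3 system (Gaussian elimination) gives α = 11291/3630, β = 1183/1210, γ = 7496/1815.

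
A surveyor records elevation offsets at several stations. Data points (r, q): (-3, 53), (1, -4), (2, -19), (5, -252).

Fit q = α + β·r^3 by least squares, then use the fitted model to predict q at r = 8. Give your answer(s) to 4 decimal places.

Forming XᵀX = [[4, 107]; [107, 16419]] and Xᵀq = [-222, -33087]ᵀ gives XᵀX·[α, β]ᵀ = Xᵀq.
Δ = 4·16419 − 107² = 54227.
α = ((-222)·16419 − 107·(-33087))/54227 = -104709/54227; β = (4·(-33087) − 107·(-222))/54227 = -108594/54227.
At r = 8: q̂ = (-104709/54227)·(1) + (-108594/54227)·(512) = -55704837/54227.

q̂ = -1027.2528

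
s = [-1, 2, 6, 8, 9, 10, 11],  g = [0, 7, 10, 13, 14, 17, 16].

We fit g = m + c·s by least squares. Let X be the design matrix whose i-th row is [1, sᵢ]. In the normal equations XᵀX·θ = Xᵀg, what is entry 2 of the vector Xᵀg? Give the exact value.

Entry 2 ↔ basis s, so (Xᵀg)_{2} = Σᵢ (s)·gᵢ = (-1)·(0) + (2)·(7) + (6)·(10) + (8)·(13) + (9)·(14) + (10)·(17) + (11)·(16) = 650.

650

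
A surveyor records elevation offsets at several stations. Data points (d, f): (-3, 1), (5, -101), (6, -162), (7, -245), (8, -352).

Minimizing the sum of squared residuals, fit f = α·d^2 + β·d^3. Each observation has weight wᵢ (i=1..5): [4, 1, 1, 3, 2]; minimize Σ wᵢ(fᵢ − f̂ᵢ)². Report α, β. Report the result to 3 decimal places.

XᵀWX·[α, β]ᵀ = XᵀWf reads: 17640·α + 125886·β = -89392;  125886·α + 942432·β = -660278.
Determinant 17640·942432 − 125886² = 777215484.
α = ((-89392)·942432 − 125886·(-660278))/777215484 = -31281251/21589319; β = (17640·(-660278) − 125886·(-89392))/777215484 = -32841884/64767957.

α = -1.449, β = -0.507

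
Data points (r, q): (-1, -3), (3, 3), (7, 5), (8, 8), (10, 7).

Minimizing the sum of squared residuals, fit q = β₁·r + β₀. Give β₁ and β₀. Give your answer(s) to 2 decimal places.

With design matrix A, AᵀA = [[223, 27]; [27, 5]] and Aᵀq = [181, 20]ᵀ.
Δ = 223·5 − 27² = 386.
β₁ = (181·5 − 27·20)/386 = 365/386; β₀ = (223·20 − 27·181)/386 = -427/386.

β₁ = 0.95, β₀ = -1.11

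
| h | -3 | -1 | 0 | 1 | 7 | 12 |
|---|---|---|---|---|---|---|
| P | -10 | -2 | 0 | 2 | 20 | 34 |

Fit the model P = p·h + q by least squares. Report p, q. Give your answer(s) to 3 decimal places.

p = 2.880, q = -0.347

Sums needed: Σh·h = 204, Σh = 16, Σ1 = 6.
Moment sums: Σh·P = 582, ΣP = 44.
det = 204·6 − 16² = 968.
p = (582·6 − 16·44)/968 = 697/242; q = (204·44 − 16·582)/968 = -42/121.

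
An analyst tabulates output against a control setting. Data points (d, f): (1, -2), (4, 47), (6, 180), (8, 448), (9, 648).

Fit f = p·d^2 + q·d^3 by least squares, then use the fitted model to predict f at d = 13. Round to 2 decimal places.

f̂ = 2032.11

Entries of MᵀM: Σd^2·d^2 = 12210, Σd^2·d^3 = 100618, Σd^3·d^3 = 844338.
And Σd^2·f = 88390, Σd^3·f = 743654.
Normal equations: [[12210, 100618]; [100618, 844338]]·[p, q]ᵀ = [88390, 743654]ᵀ.
Eliminating q: 844338·(row 1) − 100618·(row 2) gives 185385056·p = 844338·88390 − 100618·743654 = -193942352, so p = -12121397/11586566.
Then q = (743654 − 100618·(-12121397/11586566))/844338 = 11649395/11586566.
At d = 13: f̂ = (-12121397/11586566)·(169) + (11649395/11586566)·(2197) = 11772602361/5793283.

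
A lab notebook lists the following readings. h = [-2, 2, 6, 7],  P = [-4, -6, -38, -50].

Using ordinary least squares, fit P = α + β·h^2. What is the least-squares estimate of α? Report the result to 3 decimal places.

α = -1.061

Setting ∂/∂α … = 0 gives: 4·α + 93·β = -98;  93·α + 3729·β = -3858.
Determinant 4·3729 − 93² = 6267.
α = ((-98)·3729 − 93·(-3858))/6267 = -2216/2089; β = (4·(-3858) − 93·(-98))/6267 = -2106/2089.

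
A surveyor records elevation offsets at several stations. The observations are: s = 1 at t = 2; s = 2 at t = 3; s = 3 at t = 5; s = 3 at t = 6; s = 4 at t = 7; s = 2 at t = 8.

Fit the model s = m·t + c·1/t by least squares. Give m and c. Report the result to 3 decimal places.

Sums needed: Σt·t = 187, Σt·1/t = 6, Σ1/t·1/t = 328049/705600.
And Σt·s = 85, Σ1/t·s = 1297/420.
XᵀX·[m, c]ᵀ = Xᵀs becomes [[187, 6]; [6, 328049/705600]]·[m, c]ᵀ = [85, 1297/420]ᵀ.
Determinant 187·(328049/705600) − 6² = 35943563/705600.
m = (85·(328049/705600) − 6·(1297/420))/(35943563/705600) = 14810405/35943563; c = (187·(1297/420) − 6·85)/(35943563/705600) = 47609520/35943563.

m = 0.412, c = 1.325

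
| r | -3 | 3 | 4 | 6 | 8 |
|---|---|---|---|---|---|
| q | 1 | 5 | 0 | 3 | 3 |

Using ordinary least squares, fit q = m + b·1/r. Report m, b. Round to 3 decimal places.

Setting ∂/∂m … = 0 gives: 5·m + (13/24)·b = 12;  (13/24)·m + (21/64)·b = 53/24.
Δ = 5·(21/64) − (13/24)² = 97/72.
m = (12·(21/64) − (13/24)·(53/24))/(97/72) = 1579/776; b = (5·(53/24) − (13/24)·12)/(97/72) = 327/97.

m = 2.035, b = 3.371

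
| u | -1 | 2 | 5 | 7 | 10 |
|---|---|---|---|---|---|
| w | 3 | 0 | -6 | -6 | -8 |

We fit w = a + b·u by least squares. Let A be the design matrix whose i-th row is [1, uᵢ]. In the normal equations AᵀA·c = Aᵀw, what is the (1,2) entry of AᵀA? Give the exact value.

23

Row 1 ↔ basis 1, column 2 ↔ basis u, so (AᵀA)_{1,2} = Σᵢ u = (1)·(-1) + (1)·(2) + (1)·(5) + (1)·(7) + (1)·(10) = 23.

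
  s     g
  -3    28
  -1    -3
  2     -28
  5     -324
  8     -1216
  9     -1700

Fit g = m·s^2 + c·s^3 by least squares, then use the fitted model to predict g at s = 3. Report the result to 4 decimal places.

Entries of AᵀA: Σs^2·s^2 = 11380, Σs^2·s^3 = 94730, Σs^3·s^3 = 810004.
For Aᵀg: Σs^2·g = -223487, Σs^3·g = -1903369.
Eliminating c: 810004·(row 1) − 94730·(row 2) gives 244072620·m = 810004·(-223487) − 94730·(-1903369) = -719218578, so m = -119869763/40678770.
Then c = ((-1903369) − 94730·(-119869763/40678770))/810004 = -16313857/8135754.
At s = 3: ĝ = (-119869763/40678770)·(9) + (-16313857/8135754)·(27) = -546866427/6779795.

ĝ = -80.6612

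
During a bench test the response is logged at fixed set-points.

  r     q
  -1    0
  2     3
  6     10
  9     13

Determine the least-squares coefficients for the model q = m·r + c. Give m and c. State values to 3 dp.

From the data, Σr·r = 122, Σr = 16, Σ1 = 4.
Right-hand side: Σr·q = 183, Σq = 26.
det = 122·4 − 16² = 232.
m = (183·4 − 16·26)/232 = 79/58; c = (122·26 − 16·183)/232 = 61/58.

m = 1.362, c = 1.052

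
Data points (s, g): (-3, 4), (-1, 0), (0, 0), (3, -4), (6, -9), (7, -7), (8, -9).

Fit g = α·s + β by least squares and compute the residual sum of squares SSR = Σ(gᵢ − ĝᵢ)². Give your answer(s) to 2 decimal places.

SSR = 6.91

Sums needed: Σs·s = 168, Σs = 20, Σ1 = 7.
Right-hand side: Σs·g = -199, Σg = -25.
Normal equations: [[168, 20]; [20, 7]]·[α, β]ᵀ = [-199, -25]ᵀ.
Eliminating β: 7·(row 1) − 20·(row 2) gives 776·α = 7·(-199) − 20·(-25) = -893, so α = -893/776.
Then β = ((-25) − 20·(-893/776))/7 = -55/194.
Residuals: 645/776, -673/776, 55/194, -205/776, -703/388, 1039/776, 95/194; SSR = 5361/776.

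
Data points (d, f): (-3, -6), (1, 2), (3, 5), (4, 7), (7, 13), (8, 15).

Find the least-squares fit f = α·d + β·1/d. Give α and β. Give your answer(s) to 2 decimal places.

α = 1.85, β = 0.04

Entries of MᵀM: Σd·d = 148, Σd·1/d = 6, Σ1/d·1/d = 37277/28224.
And Σd·f = 274, Σ1/d·f = 1873/168.
det = 148·(37277/28224) − 6² = 1125233/7056.
α = (274·(37277/28224) − 6·(1873/168))/(1125233/7056) = 4162957/2250466; β = (148·(1873/168) − 6·274)/(1125233/7056) = 42504/1125233.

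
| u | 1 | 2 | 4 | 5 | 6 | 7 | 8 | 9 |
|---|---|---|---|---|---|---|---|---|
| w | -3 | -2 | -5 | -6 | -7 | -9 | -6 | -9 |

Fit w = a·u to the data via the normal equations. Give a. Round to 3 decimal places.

Sums needed: Σu·u = 276.
Right-hand side: Σu·w = -291.
Normal equations: [[276]]·[a]ᵀ = [-291]ᵀ.
a = (-291)/276 = -1.05435.

a = -1.054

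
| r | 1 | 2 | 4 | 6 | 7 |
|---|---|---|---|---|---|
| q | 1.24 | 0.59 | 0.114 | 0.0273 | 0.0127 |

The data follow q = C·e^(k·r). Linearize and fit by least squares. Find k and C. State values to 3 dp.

Linearized form: ln q = k·r + ln C. From the 5 transformed points,
Over the data: Σr = 20.0000, Σ(r)² = 106.0000, Σln q = -10.4511, Σr·ln q = -61.6947.
Normal system: [[106.0000, 20.0000]; [20.0000, 5]]·[k, ln C]ᵀ = [-61.6947, -10.4511]ᵀ.
Δ = 106.0000·5 − (20.0000)² = 130.0000; k = (-61.6947·5 − 20.0000·-10.4511)/130.0000 = -0.76501, ln C = (106.0000·-10.4511 − 20.0000·-61.6947)/130.0000 = 0.96982, so C = exp(0.96982) = 2.63747.

k = -0.765, C = 2.637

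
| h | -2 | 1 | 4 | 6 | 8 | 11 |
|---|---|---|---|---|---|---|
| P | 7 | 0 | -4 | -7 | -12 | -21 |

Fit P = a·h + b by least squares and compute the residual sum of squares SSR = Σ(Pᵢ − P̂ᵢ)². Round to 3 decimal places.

SSR = 10.713

With design matrix X, XᵀX = [[242, 28]; [28, 6]] and XᵀP = [-399, -37]ᵀ.
Determinant 242·6 − 28² = 668.
a = ((-399)·6 − 28·(-37))/668 = -679/334; b = (242·(-37) − 28·(-399))/668 = 1109/334.
Residuals: -129/334, -215/167, 271/334, 627/334, 315/334, -327/167; SSR = 1789/167.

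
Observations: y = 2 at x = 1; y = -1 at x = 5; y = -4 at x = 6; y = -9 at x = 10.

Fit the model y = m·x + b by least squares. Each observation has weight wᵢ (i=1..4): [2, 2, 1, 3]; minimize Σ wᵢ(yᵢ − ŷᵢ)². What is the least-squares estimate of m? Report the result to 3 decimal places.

m = -1.260

Forming AᵀWA = [[388, 48]; [48, 8]] and AᵀWy = [-300, -29]ᵀ gives AᵀWA·[m, b]ᵀ = AᵀWy.
Determinant 388·8 − 48² = 800.
m = ((-300)·8 − 48·(-29))/800 = -63/50; b = (388·(-29) − 48·(-300))/800 = 787/200.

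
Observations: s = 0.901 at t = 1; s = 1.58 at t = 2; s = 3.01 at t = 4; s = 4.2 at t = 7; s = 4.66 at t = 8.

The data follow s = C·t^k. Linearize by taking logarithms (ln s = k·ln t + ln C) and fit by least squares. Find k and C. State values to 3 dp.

Taking logs, ln s = k·ln t + ln C, so regress ln s on ln t.
Σln t = 6.1048, Σ(ln t)² = 10.5129, Σln s = 4.4292, Σln t·ln s = 7.8375.
Normal system: [[10.5129, 6.1048]; [6.1048, 5]]·[k, ln C]ᵀ = [7.8375, 4.4292]ᵀ.
Δ = 10.5129·5 − (6.1048)² = 15.2960; k = (7.8375·5 − 6.1048·4.4292)/15.2960 = 0.79420, ln C = (10.5129·4.4292 − 6.1048·7.8375)/15.2960 = -0.08384, so C = exp(-0.08384) = 0.91958.

k = 0.794, C = 0.920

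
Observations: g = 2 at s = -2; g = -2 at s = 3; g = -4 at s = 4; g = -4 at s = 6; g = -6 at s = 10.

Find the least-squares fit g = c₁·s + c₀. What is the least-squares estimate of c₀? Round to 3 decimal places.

c₀ = 0.000

Compute the Gram sums: Σs·s = 165, Σs = 21, Σ1 = 5.
Moment sums: Σs·g = -110, Σg = -14.
Normal equations: [[165, 21]; [21, 5]]·[c₁, c₀]ᵀ = [-110, -14]ᵀ.
det = 165·5 − 21² = 384.
c₁ = ((-110)·5 − 21·(-14))/384 = -2/3; c₀ = (165·(-14) − 21·(-110))/384 = 0.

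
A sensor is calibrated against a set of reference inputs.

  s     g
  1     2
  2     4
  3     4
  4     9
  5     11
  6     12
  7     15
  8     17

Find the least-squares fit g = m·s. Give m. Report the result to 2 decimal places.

XᵀX·[m]ᵀ = Xᵀg reads: 204·m = 426.
m = 426/204 = 2.08824.

m = 2.09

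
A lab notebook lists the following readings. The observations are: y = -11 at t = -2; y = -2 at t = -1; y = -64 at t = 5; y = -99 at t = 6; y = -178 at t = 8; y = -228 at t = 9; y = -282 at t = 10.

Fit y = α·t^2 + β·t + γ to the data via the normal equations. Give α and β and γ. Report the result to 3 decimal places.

α = -2.964, β = 1.110, γ = 2.690

Forming XᵀX = [[22595, 2573, 311]; [2573, 311, 35]; [311, 35, 7]] and Xᵀy = [-63270, -7186, -864]ᵀ gives XᵀX·[α, β, γ]ᵀ = Xᵀy.
Solving the 3×3 system (Gaussian elimination) gives α = -816545/275529, β = 305711/275529, γ = 247074/91843.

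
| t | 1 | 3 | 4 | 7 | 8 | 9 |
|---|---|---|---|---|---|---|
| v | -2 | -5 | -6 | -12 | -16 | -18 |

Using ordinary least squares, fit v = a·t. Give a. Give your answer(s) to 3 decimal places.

a = -1.886

The normal system AᵀA·[a]ᵀ = Aᵀv is [[220]]·[a]ᵀ = [-415]ᵀ.
a = (-415)/220 = -1.88636.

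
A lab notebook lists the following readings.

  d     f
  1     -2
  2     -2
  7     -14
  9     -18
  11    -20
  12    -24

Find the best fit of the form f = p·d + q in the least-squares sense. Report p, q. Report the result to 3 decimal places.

p = -2.019, q = 0.799

Compute the Gram sums: Σd·d = 400, Σd = 42, Σ1 = 6.
For Xᵀf: Σd·f = -774, Σf = -80.
Δ = 400·6 − 42² = 636.
p = ((-774)·6 − 42·(-80))/636 = -107/53; q = (400·(-80) − 42·(-774))/636 = 127/159.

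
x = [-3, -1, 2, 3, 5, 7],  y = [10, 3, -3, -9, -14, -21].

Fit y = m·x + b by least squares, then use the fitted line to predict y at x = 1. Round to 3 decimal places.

Entries of AᵀA: Σx·x = 97, Σx = 13, Σ1 = 6.
Moment sums: Σx·y = -283, Σy = -34.
det = 97·6 − 13² = 413.
m = ((-283)·6 − 13·(-34))/413 = -1256/413; b = (97·(-34) − 13·(-283))/413 = 381/413.
At x = 1: ŷ = (-1256/413)·(1) + (381/413)·(1) = -125/59.

ŷ = -2.119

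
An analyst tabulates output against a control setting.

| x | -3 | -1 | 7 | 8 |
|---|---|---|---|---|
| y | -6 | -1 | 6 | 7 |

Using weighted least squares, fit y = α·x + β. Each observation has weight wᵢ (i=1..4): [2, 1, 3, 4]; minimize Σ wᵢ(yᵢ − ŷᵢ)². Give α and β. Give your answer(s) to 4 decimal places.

Entries of MᵀWM: Σwᵢ·x·x = 422, Σwᵢ·x = 46, Σwᵢ·1 = 10.
And Σwᵢ·x·y = 387, Σwᵢ·y = 33.
Eliminating β: 10·(row 1) − 46·(row 2) gives 2104·α = 10·387 − 46·33 = 2352, so α = 294/263.
Then β = (33 − 46·(294/263))/10 = -969/526.

α = 1.1179, β = -1.8422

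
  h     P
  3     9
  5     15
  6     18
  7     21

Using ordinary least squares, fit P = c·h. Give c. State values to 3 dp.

c = 3.000

Compute the Gram sums: Σh·h = 119.
Right-hand side: Σh·P = 357.
c = 357/119 = 3.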